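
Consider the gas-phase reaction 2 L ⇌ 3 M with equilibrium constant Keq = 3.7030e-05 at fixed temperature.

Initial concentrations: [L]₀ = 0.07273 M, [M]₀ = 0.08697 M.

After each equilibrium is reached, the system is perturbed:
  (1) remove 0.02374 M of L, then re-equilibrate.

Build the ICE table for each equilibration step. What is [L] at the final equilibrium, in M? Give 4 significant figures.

Q₀ = 0.1244 vs Keq = 3.7030e-05 ⇒ Q>K, reverse
Step 1:
                    L           M
  I           0.07273     0.08697
  C           0.05242    -0.07863
  E            0.1252    0.008339
  solve Keq expr → x = -0.02621; check Q = 3.7030e-05
Then remove 0.02374 M of L.
Step 2:
                    L           M
  I            0.1014    0.008339
  C        7.0505e-04   -0.001058
  E            0.1021    0.007282
  solve Keq expr → x = -3.5252e-04; check Q = 3.7030e-05

[L]_eq = 0.1021 M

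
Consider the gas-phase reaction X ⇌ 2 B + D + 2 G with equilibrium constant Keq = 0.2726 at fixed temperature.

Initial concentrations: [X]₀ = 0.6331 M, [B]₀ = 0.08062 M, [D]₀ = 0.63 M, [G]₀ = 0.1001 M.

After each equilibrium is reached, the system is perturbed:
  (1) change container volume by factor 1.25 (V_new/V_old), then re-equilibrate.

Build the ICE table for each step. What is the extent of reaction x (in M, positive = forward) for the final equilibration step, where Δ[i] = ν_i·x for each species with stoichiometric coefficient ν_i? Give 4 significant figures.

Q₀ = 6.4807e-05 vs Keq = 0.2726 ⇒ Q<K, forward
Step 1:
                   X          B          D          G
  I           0.6331    0.08062       0.63     0.1001
  C          -0.2487     0.4974     0.2487     0.4974
  E           0.3844      0.578     0.8787     0.5975
  solve Keq expr → x = 0.2487; check Q = 0.2726
Then change container volume by factor 1.25 (V_new/V_old).
Step 2:
                   X          B          D          G
  I           0.3075     0.4624      0.703      0.478
  C         -0.04354    0.08708    0.04354    0.08708
  E            0.264     0.5495     0.7465     0.5651
  solve Keq expr → x = 0.04354; check Q = 0.2726

x = 0.04354 M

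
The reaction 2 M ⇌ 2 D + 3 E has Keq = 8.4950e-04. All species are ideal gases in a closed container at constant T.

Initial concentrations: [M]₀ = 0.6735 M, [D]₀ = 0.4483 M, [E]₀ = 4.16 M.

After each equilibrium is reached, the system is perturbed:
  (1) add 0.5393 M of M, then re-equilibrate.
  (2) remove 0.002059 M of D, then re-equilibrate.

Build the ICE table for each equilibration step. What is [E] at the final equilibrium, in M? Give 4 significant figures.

[E]_eq = 3.502 M

Q₀ = 31.9 vs Keq = 8.4950e-04 ⇒ Q>K, reverse
Step 1:
                   M          D          E
  init        0.6735     0.4483       4.16
  Δ           0.4433    -0.4433     -0.665
  eq           1.117   0.004982      3.495
  solve Keq expr → x = -0.2217; check Q = 8.4950e-04
Then add 0.5393 M of M.
Step 2:
                   M          D          E
  init         1.656   0.004982      3.495
  Δ        -0.002384   0.002384   0.003576
  eq           1.654   0.007366      3.499
  solve Keq expr → x = 0.001192; check Q = 8.4950e-04
Then remove 0.002059 M of D.
Step 3:
                   M          D          E
  init         1.654   0.005307      3.499
  Δ         -0.00204    0.00204    0.00306
  eq           1.652   0.007347      3.502
  solve Keq expr → x = 0.00102; check Q = 8.4950e-04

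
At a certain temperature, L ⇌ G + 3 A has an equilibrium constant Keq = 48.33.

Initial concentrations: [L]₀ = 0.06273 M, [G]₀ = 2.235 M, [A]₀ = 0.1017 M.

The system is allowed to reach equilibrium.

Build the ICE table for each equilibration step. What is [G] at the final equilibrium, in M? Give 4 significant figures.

[G]_eq = 2.297 M

Q₀ = 0.03748 vs Keq = 48.33 ⇒ Q<K, forward
Step 1:
                  L         G         A
  init      0.06273     2.235    0.1017
  Δ        -0.06161   0.06161    0.1848
  eq       0.001118     2.297    0.2865
  solve Keq expr → x = 0.06161; check Q = 48.33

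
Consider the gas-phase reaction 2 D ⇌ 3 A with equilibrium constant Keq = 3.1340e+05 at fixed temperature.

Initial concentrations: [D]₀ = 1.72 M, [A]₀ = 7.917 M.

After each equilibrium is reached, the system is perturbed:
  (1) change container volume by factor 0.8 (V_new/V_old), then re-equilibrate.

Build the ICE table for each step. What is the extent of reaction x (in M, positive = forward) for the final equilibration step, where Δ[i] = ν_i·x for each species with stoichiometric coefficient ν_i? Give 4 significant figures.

x = -0.004361 M

Q₀ = 167.7 vs Keq = 3.1340e+05 ⇒ Q<K, forward
Step 1:
                  D         A
  init         1.72     7.917
  Δ           -1.66      2.49
  eq        0.05997     10.41
  solve Keq expr → x = 0.83; check Q = 3.1340e+05
Then change container volume by factor 0.8 (V_new/V_old).
Step 2:
                  D         A
  init      0.07496     13.01
  Δ        0.008722  -0.01308
  eq        0.08369        13
  solve Keq expr → x = -0.004361; check Q = 3.1340e+05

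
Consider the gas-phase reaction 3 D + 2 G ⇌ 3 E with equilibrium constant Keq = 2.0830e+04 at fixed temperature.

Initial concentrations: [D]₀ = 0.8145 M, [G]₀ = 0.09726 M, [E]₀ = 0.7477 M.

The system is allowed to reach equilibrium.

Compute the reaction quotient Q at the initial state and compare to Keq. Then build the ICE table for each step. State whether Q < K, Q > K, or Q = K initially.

Q₀ = 81.78 vs Keq = 2.0830e+04 ⇒ Q<K, forward
Step 1:
                    D           G           E
  Initial      0.8145     0.09726      0.7477
  Change      -0.1308    -0.08717      0.1308
  Equil        0.6837     0.01009      0.8785
  solve Keq expr → x = 0.04358; check Q = 2.0830e+04

Q₀ = 81.78; Q < K (proceeds forward)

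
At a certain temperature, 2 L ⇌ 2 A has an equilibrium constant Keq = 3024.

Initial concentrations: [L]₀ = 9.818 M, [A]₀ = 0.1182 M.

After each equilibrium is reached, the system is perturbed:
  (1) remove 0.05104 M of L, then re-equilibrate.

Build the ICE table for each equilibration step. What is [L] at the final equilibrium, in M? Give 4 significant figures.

Q₀ = 1.4494e-04 vs Keq = 3024 ⇒ Q<K, forward
Step 1:
                    L           A
  init          9.818      0.1182
  Δ            -9.641       9.641
  eq           0.1775       9.759
  solve Keq expr → x = 4.82; check Q = 3024
Then remove 0.05104 M of L.
Step 2:
                    L           A
  init         0.1264       9.759
  Δ           0.05013    -0.05013
  eq           0.1765       9.709
  solve Keq expr → x = -0.02506; check Q = 3024

[L]_eq = 0.1765 M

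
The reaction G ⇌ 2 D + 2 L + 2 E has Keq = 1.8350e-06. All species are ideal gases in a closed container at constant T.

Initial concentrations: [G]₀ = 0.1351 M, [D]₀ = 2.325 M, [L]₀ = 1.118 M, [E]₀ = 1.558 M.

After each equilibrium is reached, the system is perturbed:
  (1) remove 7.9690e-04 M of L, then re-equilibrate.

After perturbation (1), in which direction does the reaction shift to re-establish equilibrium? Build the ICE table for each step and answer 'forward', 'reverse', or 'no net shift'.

Direction: forward

Q₀ = 121.4 vs Keq = 1.8350e-06 ⇒ Q>K, reverse
Step 1:
                    G           D           L           E
  init         0.1351       2.325       1.118       1.558
  Δ            0.5579      -1.116      -1.116      -1.116
  eq            0.693       1.209     0.00211      0.4421
  solve Keq expr → x = -0.5579; check Q = 1.8350e-06
Then remove 7.9690e-04 M of L.
Step 2:
                    G           D           L           E
  init          0.693       1.209    0.001313      0.4421
  Δ       -3.9558e-04  7.9115e-04  7.9115e-04  7.9115e-04
  eq           0.6926        1.21    0.002104      0.4429
  solve Keq expr → x = 3.9558e-04; check Q = 1.8350e-06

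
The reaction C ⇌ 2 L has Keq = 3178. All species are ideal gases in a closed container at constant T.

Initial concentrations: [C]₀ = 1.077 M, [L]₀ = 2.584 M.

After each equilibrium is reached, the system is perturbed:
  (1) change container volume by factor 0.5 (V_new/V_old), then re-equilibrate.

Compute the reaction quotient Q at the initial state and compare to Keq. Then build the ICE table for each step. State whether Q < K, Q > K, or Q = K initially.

Q₀ = 6.2 vs Keq = 3178 ⇒ Q<K, forward
Step 1:
                   C          L
  I            1.077      2.584
  C            -1.07       2.14
  E         0.007022      4.724
  solve Keq expr → x = 1.07; check Q = 3178
Then change container volume by factor 0.5 (V_new/V_old).
Step 2:
                   C          L
  I          0.01404      9.448
  C          0.01388   -0.02776
  E          0.02792       9.42
  solve Keq expr → x = -0.01388; check Q = 3178

Q₀ = 6.2; Q < K (proceeds forward)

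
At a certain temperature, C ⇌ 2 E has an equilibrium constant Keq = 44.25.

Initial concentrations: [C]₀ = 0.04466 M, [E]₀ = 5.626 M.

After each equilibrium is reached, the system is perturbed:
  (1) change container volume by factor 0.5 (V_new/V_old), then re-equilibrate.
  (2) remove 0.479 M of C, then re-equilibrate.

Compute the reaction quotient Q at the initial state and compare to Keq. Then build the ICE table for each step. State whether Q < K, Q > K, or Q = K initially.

Q₀ = 708.7; Q > K (proceeds reverse)

Q₀ = 708.7 vs Keq = 44.25 ⇒ Q>K, reverse
Step 1:
                   C          E
  Initial    0.04466      5.626
  Change      0.4571    -0.9141
  Equil       0.5017      4.712
  solve Keq expr → x = -0.4571; check Q = 44.25
Then change container volume by factor 0.5 (V_new/V_old).
Step 2:
                   C          E
  Initial      1.003      9.424
  Change       0.557     -1.114
  Equil         1.56       8.31
  solve Keq expr → x = -0.557; check Q = 44.25
Then remove 0.479 M of C.
Step 3:
                   C          E
  Initial      1.081       8.31
  Change      0.2775     -0.555
  Equil        1.359      7.755
  solve Keq expr → x = -0.2775; check Q = 44.25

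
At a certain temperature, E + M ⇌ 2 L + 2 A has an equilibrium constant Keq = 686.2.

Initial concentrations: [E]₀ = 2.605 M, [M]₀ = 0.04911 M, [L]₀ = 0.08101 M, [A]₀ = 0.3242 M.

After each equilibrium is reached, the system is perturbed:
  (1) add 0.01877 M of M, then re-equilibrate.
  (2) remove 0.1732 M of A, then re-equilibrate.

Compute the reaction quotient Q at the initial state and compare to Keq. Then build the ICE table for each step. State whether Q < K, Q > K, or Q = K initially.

Q₀ = 0.005392 vs Keq = 686.2 ⇒ Q<K, forward
Step 1:
                   E          M          L          A
  I            2.605    0.04911    0.08101     0.3242
  C         -0.04911   -0.04911    0.09821    0.09821
  E            2.556 3.2679e-06     0.1792     0.4224
  solve Keq expr → x = 0.04911; check Q = 686.2
Then add 0.01877 M of M.
Step 2:
                   E          M          L          A
  I            2.556    0.01877     0.1792     0.4224
  C         -0.01877   -0.01877    0.03754    0.03754
  E            2.537 5.7092e-06     0.2168     0.4599
  solve Keq expr → x = 0.01877; check Q = 686.2
Then remove 0.1732 M of A.
Step 3:
                   E          M          L          A
  I            2.537 5.7092e-06     0.2168     0.2867
  C       -3.4900e-06 -3.4900e-06 6.9799e-06 6.9799e-06
  E            2.537 2.2193e-06     0.2168     0.2868
  solve Keq expr → x = 3.4900e-06; check Q = 686.2

Q₀ = 0.005392; Q < K (proceeds forward)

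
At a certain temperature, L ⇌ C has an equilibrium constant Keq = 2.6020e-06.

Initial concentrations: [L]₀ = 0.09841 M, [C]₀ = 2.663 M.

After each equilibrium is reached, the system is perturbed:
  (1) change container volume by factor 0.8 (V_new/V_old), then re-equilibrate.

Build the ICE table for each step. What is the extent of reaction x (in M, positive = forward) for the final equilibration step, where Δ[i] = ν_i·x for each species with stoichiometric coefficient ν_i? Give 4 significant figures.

Q₀ = 27.06 vs Keq = 2.6020e-06 ⇒ Q>K, reverse
Step 1:
                  L         C
  I         0.09841     2.663
  C           2.663    -2.663
  E           2.761 7.1852e-06
  solve Keq expr → x = -2.663; check Q = 2.6020e-06
Then change container volume by factor 0.8 (V_new/V_old).
Step 2:
                  L         C
  I           3.452 8.9815e-06
  C               0         0
  E           3.452 8.9815e-06
  solve Keq expr → x = 0; check Q = 2.6020e-06

x = 0 M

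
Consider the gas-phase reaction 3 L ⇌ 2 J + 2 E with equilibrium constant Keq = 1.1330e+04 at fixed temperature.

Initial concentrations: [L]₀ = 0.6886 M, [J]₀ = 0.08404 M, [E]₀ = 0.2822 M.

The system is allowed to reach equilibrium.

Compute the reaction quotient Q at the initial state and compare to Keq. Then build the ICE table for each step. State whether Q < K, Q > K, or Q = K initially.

Q₀ = 0.001723 vs Keq = 1.1330e+04 ⇒ Q<K, forward
Step 1:
                   L          J          E
  init        0.6886    0.08404     0.2822
  Δ          -0.6651     0.4434     0.4434
  eq         0.02347     0.5275     0.7256
  solve Keq expr → x = 0.2217; check Q = 1.1330e+04

Q₀ = 0.001723; Q < K (proceeds forward)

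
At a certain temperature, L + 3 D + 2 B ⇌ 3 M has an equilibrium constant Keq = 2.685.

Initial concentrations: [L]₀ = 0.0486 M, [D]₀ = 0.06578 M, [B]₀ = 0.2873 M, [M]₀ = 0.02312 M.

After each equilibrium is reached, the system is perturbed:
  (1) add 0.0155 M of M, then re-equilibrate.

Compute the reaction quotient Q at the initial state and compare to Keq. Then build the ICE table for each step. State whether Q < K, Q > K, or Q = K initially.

Q₀ = 10.82 vs Keq = 2.685 ⇒ Q>K, reverse
Step 1:
                   L          D          B          M
  init        0.0486    0.06578     0.2873    0.02312
  Δ         0.002234   0.006703   0.004469  -0.006703
  eq         0.05083    0.07248     0.2918    0.01642
  solve Keq expr → x = -0.002234; check Q = 2.685
Then add 0.0155 M of M.
Step 2:
                   L          D          B          M
  init       0.05083    0.07248     0.2918    0.03192
  Δ         0.003984    0.01195   0.007967   -0.01195
  eq         0.05482    0.08443     0.2997    0.01997
  solve Keq expr → x = -0.003984; check Q = 2.685

Q₀ = 10.82; Q > K (proceeds reverse)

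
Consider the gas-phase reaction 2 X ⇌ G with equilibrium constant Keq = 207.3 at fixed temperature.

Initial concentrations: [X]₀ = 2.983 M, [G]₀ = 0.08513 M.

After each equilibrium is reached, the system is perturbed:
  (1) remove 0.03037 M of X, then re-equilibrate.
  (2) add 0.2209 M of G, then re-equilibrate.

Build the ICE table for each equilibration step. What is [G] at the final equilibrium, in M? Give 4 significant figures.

[G]_eq = 1.737 M

Q₀ = 0.009567 vs Keq = 207.3 ⇒ Q<K, forward
Step 1:
                   X          G
  I            2.983    0.08513
  C           -2.897      1.448
  E          0.08601      1.534
  solve Keq expr → x = 1.448; check Q = 207.3
Then remove 0.03037 M of X.
Step 2:
                   X          G
  I          0.05564      1.534
  C          0.02995   -0.01497
  E          0.08559      1.519
  solve Keq expr → x = -0.01497; check Q = 207.3
Then add 0.2209 M of G.
Step 3:
                   X          G
  I          0.08559       1.74
  C         0.005936  -0.002968
  E          0.09153      1.737
  solve Keq expr → x = -0.002968; check Q = 207.3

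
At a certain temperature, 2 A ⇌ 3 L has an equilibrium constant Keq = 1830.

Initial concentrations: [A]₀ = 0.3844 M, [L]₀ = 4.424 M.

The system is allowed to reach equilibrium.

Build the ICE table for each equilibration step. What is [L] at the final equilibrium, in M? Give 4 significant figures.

Q₀ = 586 vs Keq = 1830 ⇒ Q<K, forward
Step 1:
                    A           L
  I            0.3844       4.424
  C           -0.1501      0.2251
  E            0.2343       4.649
  solve Keq expr → x = 0.07503; check Q = 1830

[L]_eq = 4.649 M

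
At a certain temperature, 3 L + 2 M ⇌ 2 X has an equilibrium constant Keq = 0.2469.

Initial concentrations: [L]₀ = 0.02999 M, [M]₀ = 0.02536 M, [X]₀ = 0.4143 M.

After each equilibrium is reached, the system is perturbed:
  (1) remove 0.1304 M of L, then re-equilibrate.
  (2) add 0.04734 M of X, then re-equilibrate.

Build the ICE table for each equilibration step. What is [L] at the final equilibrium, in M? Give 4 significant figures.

[L]_eq = 0.4866 M

Q₀ = 9.8947e+06 vs Keq = 0.2469 ⇒ Q>K, reverse
Step 1:
                  L         M         X
  Initial   0.02999   0.02536    0.4143
  Change     0.5123    0.3415   -0.3415
  Equil      0.5423    0.3669   0.07279
  solve Keq expr → x = -0.1708; check Q = 0.2469
Then remove 0.1304 M of L.
Step 2:
                  L         M         X
  Initial    0.4119    0.3669   0.07279
  Change    0.02615   0.01744  -0.01744
  Equil       0.438    0.3843   0.05536
  solve Keq expr → x = -0.008718; check Q = 0.2469
Then add 0.04734 M of X.
Step 3:
                  L         M         X
  Initial     0.438    0.3843    0.1027
  Change    0.04861   0.03241  -0.03241
  Equil      0.4866    0.4167   0.07029
  solve Keq expr → x = -0.0162; check Q = 0.2469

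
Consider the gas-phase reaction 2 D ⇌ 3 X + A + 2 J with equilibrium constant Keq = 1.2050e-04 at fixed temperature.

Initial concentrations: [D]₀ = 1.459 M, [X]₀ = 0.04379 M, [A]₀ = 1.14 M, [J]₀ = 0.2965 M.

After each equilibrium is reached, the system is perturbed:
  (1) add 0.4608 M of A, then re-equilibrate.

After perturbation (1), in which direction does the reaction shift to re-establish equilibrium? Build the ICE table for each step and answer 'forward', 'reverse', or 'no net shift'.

Q₀ = 3.9534e-06 vs Keq = 1.2050e-04 ⇒ Q<K, forward
Step 1:
                    D           X           A           J
  I             1.459     0.04379        1.14      0.2965
  C          -0.05044     0.07566     0.02522     0.05044
  E             1.409      0.1195       1.165      0.3469
  solve Keq expr → x = 0.02522; check Q = 1.2050e-04
Then add 0.4608 M of A.
Step 2:
                    D           X           A           J
  I             1.409      0.1195       1.626      0.3469
  C          0.007089    -0.01063   -0.003545   -0.007089
  E             1.416      0.1088       1.622      0.3399
  solve Keq expr → x = -0.003545; check Q = 1.2050e-04

Direction: reverse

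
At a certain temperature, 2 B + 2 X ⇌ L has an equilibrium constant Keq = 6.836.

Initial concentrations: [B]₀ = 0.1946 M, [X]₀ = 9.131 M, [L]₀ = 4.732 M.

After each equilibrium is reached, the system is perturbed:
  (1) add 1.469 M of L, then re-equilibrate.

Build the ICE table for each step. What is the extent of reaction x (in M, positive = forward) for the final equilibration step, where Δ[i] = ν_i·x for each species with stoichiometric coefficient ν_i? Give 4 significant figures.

Q₀ = 1.499 vs Keq = 6.836 ⇒ Q<K, forward
Step 1:
                   B          X          L
  I           0.1946      9.131      4.732
  C           -0.102     -0.102    0.05098
  E          0.09264      9.029      4.783
  solve Keq expr → x = 0.05098; check Q = 6.836
Then add 1.469 M of L.
Step 2:
                   B          X          L
  I          0.09264      9.029      6.252
  C          0.01307    0.01307  -0.006534
  E           0.1057      9.042      6.245
  solve Keq expr → x = -0.006534; check Q = 6.836

x = -0.006534 M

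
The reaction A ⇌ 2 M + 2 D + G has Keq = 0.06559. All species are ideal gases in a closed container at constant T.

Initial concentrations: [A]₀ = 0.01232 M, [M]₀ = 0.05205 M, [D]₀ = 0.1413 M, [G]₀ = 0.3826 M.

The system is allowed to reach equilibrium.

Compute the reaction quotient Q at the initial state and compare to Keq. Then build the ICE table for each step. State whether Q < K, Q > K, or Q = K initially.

Q₀ = 0.00168; Q < K (proceeds forward)

Q₀ = 0.00168 vs Keq = 0.06559 ⇒ Q<K, forward
Step 1:
                    A           M           D           G
  init        0.01232     0.05205      0.1413      0.3826
  Δ          -0.01141     0.02283     0.02283     0.01141
  eq       9.0721e-04     0.07488      0.1641       0.394
  solve Keq expr → x = 0.01141; check Q = 0.06559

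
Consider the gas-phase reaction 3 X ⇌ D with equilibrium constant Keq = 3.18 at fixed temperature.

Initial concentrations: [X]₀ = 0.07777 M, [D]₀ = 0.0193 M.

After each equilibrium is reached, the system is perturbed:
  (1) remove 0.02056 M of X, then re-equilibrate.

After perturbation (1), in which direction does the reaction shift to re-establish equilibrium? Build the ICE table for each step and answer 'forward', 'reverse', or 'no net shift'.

Q₀ = 41.03 vs Keq = 3.18 ⇒ Q>K, reverse
Step 1:
                   X          D
  init       0.07777     0.0193
  Δ          0.04165   -0.01388
  eq          0.1194   0.005416
  solve Keq expr → x = -0.01388; check Q = 3.18
Then remove 0.02056 M of X.
Step 2:
                   X          D
  init       0.09886   0.005416
  Δ         0.005427  -0.001809
  eq          0.1043   0.003607
  solve Keq expr → x = -0.001809; check Q = 3.18

Direction: reverse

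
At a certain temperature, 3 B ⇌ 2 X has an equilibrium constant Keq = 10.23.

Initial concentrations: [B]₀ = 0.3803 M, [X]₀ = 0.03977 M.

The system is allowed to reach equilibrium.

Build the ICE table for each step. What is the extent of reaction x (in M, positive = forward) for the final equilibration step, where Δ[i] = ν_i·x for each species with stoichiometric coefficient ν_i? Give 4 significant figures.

x = 0.07578 M

Q₀ = 0.02876 vs Keq = 10.23 ⇒ Q<K, forward
Step 1:
                   B          X
  Initial     0.3803    0.03977
  Change     -0.2273     0.1516
  Equil        0.153     0.1913
  solve Keq expr → x = 0.07578; check Q = 10.23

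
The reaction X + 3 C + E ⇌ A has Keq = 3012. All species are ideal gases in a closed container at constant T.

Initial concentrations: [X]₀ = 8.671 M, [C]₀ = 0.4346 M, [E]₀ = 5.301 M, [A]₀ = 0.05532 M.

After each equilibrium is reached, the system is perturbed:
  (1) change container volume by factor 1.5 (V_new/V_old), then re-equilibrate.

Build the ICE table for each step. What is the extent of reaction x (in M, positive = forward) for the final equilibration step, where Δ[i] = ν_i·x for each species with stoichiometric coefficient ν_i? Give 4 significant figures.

Q₀ = 0.01466 vs Keq = 3012 ⇒ Q<K, forward
Step 1:
                   X          C          E          A
  init         8.671     0.4346      5.301    0.05532
  Δ          -0.1411    -0.4232    -0.1411     0.1411
  eq            8.53     0.0114       5.16     0.1964
  solve Keq expr → x = 0.1411; check Q = 3012
Then change container volume by factor 1.5 (V_new/V_old).
Step 2:
                   X          C          E          A
  init         5.687     0.0076       3.44     0.1309
  Δ         0.001795   0.005386   0.001795  -0.001795
  eq           5.688    0.01299      3.442     0.1291
  solve Keq expr → x = -0.001795; check Q = 3012

x = -0.001795 M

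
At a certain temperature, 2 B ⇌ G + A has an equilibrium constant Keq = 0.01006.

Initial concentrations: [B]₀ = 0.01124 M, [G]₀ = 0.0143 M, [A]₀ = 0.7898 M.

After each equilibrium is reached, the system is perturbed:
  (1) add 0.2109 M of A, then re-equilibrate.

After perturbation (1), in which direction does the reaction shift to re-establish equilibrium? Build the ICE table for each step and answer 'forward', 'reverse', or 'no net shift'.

Direction: reverse

Q₀ = 89.4 vs Keq = 0.01006 ⇒ Q>K, reverse
Step 1:
                   B          G          A
  init       0.01124     0.0143     0.7898
  Δ          0.02856   -0.01428   -0.01428
  eq          0.0398 2.0547e-05     0.7755
  solve Keq expr → x = -0.01428; check Q = 0.01006
Then add 0.2109 M of A.
Step 2:
                   B          G          A
  init        0.0398 2.0547e-05     0.9864
  Δ       8.7716e-06 -4.3858e-06 -4.3858e-06
  eq         0.03981 1.6161e-05     0.9864
  solve Keq expr → x = -4.3858e-06; check Q = 0.01006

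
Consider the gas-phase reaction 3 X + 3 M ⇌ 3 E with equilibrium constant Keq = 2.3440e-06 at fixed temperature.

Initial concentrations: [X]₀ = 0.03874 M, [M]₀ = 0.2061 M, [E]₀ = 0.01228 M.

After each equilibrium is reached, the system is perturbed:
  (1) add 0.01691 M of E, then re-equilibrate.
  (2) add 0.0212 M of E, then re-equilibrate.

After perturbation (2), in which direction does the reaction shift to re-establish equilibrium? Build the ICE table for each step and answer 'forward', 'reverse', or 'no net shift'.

Direction: reverse

Q₀ = 3.638 vs Keq = 2.3440e-06 ⇒ Q>K, reverse
Step 1:
                   X          M          E
  I          0.03874     0.2061    0.01228
  C          0.01213    0.01213   -0.01213
  E          0.05087     0.2182 1.4748e-04
  solve Keq expr → x = -0.004044; check Q = 2.3440e-06
Then add 0.01691 M of E.
Step 2:
                   X          M          E
  I          0.05087     0.2182    0.01706
  C          0.01685    0.01685   -0.01685
  E          0.06772     0.2351 2.1147e-04
  solve Keq expr → x = -0.005615; check Q = 2.3440e-06
Then add 0.0212 M of E.
Step 3:
                   X          M          E
  I          0.06772     0.2351    0.02141
  C          0.02111    0.02111   -0.02111
  E          0.08883     0.2562 3.0229e-04
  solve Keq expr → x = -0.007036; check Q = 2.3440e-06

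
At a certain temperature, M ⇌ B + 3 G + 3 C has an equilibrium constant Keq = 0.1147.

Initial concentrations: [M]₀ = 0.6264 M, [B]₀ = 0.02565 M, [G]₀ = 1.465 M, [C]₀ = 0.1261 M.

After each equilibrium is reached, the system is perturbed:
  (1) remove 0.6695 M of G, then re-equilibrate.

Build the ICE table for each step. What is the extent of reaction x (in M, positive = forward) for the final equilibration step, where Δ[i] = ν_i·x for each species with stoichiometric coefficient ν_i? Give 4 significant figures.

Q₀ = 2.5816e-04 vs Keq = 0.1147 ⇒ Q<K, forward
Step 1:
                    M           B           G           C
  init         0.6264     0.02565       1.465      0.1261
  Δ           -0.1034      0.1034      0.3102      0.3102
  eq            0.523      0.1291       1.775      0.4363
  solve Keq expr → x = 0.1034; check Q = 0.1147
Then remove 0.6695 M of G.
Step 2:
                    M           B           G           C
  init          0.523      0.1291       1.106      0.4363
  Δ          -0.04104     0.04104      0.1231      0.1231
  eq           0.4819      0.1701       1.229      0.5595
  solve Keq expr → x = 0.04104; check Q = 0.1147

x = 0.04104 M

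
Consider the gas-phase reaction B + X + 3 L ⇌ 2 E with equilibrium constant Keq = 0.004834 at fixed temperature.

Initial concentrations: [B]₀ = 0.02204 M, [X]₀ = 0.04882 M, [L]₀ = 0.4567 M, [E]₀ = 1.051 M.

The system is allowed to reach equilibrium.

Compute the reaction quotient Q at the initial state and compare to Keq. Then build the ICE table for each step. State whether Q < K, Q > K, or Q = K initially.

Q₀ = 1.0777e+04 vs Keq = 0.004834 ⇒ Q>K, reverse
Step 1:
                    B           X           L           E
  init        0.02204     0.04882      0.4567       1.051
  Δ            0.4789      0.4789       1.437     -0.9579
  eq            0.501      0.5277       1.893     0.09315
  solve Keq expr → x = -0.4789; check Q = 0.004834

Q₀ = 1.0777e+04; Q > K (proceeds reverse)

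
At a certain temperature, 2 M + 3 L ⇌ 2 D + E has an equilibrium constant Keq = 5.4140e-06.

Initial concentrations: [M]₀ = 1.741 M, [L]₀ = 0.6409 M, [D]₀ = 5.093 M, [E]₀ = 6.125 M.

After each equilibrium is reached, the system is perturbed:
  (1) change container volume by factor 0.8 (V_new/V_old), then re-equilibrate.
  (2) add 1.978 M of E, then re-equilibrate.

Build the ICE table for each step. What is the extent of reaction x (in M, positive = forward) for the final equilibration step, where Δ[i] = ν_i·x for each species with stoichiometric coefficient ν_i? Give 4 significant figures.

Q₀ = 199.1 vs Keq = 5.4140e-06 ⇒ Q>K, reverse
Step 1:
                    M           L           D           E
  I             1.741      0.6409       5.093       6.125
  C              4.91       7.365       -4.91      -2.455
  E             6.651       8.006       0.183        3.67
  solve Keq expr → x = -2.455; check Q = 5.4140e-06
Then change container volume by factor 0.8 (V_new/V_old).
Step 2:
                    M           L           D           E
  I             8.314       10.01      0.2287       4.587
  C          -0.05136    -0.07704     0.05136     0.02568
  E             8.262        9.93      0.2801       4.613
  solve Keq expr → x = 0.02568; check Q = 5.4140e-06
Then add 1.978 M of E.
Step 3:
                    M           L           D           E
  I             8.262        9.93      0.2801       6.591
  C           0.04196     0.06293    -0.04196    -0.02098
  E             8.304       9.993      0.2381        6.57
  solve Keq expr → x = -0.02098; check Q = 5.4140e-06

x = -0.02098 M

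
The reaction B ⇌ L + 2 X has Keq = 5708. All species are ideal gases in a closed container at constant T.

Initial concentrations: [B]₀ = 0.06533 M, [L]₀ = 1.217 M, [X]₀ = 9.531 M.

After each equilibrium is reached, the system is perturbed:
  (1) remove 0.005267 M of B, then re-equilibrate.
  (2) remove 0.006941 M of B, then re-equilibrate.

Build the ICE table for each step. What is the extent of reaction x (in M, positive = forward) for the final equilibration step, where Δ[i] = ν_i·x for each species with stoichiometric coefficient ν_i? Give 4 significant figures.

Q₀ = 1692 vs Keq = 5708 ⇒ Q<K, forward
Step 1:
                  B         L         X
  Initial   0.06533     1.217     9.531
  Change   -0.04487   0.04487   0.08974
  Equil     0.02046     1.262     9.621
  solve Keq expr → x = 0.04487; check Q = 5708
Then remove 0.005267 M of B.
Step 2:
                  B         L         X
  Initial   0.01519     1.262     9.621
  Change    0.00514  -0.00514  -0.01028
  Equil     0.02034     1.257      9.61
  solve Keq expr → x = -0.00514; check Q = 5708
Then remove 0.006941 M of B.
Step 3:
                  B         L         X
  Initial   0.01339     1.257      9.61
  Change   0.006774 -0.006774  -0.01355
  Equil     0.02017      1.25     9.597
  solve Keq expr → x = -0.006774; check Q = 5708

x = -0.006774 M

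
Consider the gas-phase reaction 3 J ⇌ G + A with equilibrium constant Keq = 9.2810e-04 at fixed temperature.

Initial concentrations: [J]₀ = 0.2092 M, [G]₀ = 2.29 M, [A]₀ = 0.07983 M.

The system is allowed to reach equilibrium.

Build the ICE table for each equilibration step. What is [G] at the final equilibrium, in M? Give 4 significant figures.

Q₀ = 19.97 vs Keq = 9.2810e-04 ⇒ Q>K, reverse
Step 1:
                    J           G           A
  I            0.2092        2.29     0.07983
  C            0.2394    -0.07979    -0.07979
  E            0.4486        2.21  3.7903e-05
  solve Keq expr → x = -0.07979; check Q = 9.2810e-04

[G]_eq = 2.21 M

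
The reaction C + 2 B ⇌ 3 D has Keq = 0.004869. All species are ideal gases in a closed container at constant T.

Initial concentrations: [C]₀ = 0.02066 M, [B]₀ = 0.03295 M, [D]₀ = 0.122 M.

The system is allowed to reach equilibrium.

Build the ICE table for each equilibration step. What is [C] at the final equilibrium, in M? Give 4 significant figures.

[C]_eq = 0.05651 M

Q₀ = 80.95 vs Keq = 0.004869 ⇒ Q>K, reverse
Step 1:
                   C          B          D
  Initial    0.02066    0.03295      0.122
  Change     0.03585     0.0717    -0.1076
  Equil      0.05651     0.1047    0.01444
  solve Keq expr → x = -0.03585; check Q = 0.004869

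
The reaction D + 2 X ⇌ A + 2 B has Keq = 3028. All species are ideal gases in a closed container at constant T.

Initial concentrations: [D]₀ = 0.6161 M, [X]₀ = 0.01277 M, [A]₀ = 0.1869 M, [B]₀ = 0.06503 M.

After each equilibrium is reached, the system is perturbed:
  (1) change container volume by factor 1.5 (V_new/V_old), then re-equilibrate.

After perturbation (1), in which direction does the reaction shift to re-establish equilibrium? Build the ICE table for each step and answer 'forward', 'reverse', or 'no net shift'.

Direction: no net shift

Q₀ = 7.867 vs Keq = 3028 ⇒ Q<K, forward
Step 1:
                    D           X           A           B
  I            0.6161     0.01277      0.1869     0.06503
  C         -0.005992    -0.01198    0.005992     0.01198
  E            0.6101  7.8694e-04      0.1929     0.07701
  solve Keq expr → x = 0.005992; check Q = 3028
Then change container volume by factor 1.5 (V_new/V_old).
Step 2:
                    D           X           A           B
  I            0.4067  5.2462e-04      0.1286     0.05134
  C                 0           0           0           0
  E            0.4067  5.2462e-04      0.1286     0.05134
  solve Keq expr → x = 0; check Q = 3028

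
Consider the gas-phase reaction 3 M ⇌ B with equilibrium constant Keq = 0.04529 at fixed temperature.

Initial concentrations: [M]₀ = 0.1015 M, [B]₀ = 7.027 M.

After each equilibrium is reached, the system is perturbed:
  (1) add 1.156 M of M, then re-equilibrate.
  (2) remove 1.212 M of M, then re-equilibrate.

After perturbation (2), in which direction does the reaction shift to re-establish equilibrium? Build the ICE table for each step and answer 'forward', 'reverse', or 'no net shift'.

Q₀ = 6720 vs Keq = 0.04529 ⇒ Q>K, reverse
Step 1:
                   M          B
  init        0.1015      7.027
  Δ            4.826     -1.609
  eq           4.927      5.418
  solve Keq expr → x = -1.609; check Q = 0.04529
Then add 1.156 M of M.
Step 2:
                   M          B
  init         6.083      5.418
  Δ           -1.052     0.3506
  eq           5.032      5.769
  solve Keq expr → x = 0.3506; check Q = 0.04529
Then remove 1.212 M of M.
Step 3:
                   M          B
  init          3.82      5.769
  Δ            1.103    -0.3676
  eq           4.922      5.401
  solve Keq expr → x = -0.3676; check Q = 0.04529

Direction: reverse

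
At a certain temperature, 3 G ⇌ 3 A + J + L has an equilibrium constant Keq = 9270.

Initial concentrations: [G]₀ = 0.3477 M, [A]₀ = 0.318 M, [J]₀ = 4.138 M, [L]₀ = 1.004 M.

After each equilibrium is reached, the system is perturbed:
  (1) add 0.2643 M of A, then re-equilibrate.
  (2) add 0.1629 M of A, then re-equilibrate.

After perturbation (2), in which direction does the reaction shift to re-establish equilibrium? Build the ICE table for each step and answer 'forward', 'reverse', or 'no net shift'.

Q₀ = 3.178 vs Keq = 9270 ⇒ Q<K, forward
Step 1:
                  G         A         J         L
  init       0.3477     0.318     4.138     1.004
  Δ         -0.2986    0.2986   0.09954   0.09954
  eq        0.04909    0.6166     4.238     1.104
  solve Keq expr → x = 0.09954; check Q = 9270
Then add 0.2643 M of A.
Step 2:
                  G         A         J         L
  init      0.04909    0.8809     4.238     1.104
  Δ         0.01933  -0.01933 -0.006444 -0.006444
  eq        0.06842    0.8616     4.231     1.097
  solve Keq expr → x = -0.006444; check Q = 9270
Then add 0.1629 M of A.
Step 3:
                  G         A         J         L
  init      0.06842     1.024     4.231     1.097
  Δ         0.01187  -0.01187 -0.003957 -0.003957
  eq        0.08029     1.013     4.227     1.093
  solve Keq expr → x = -0.003957; check Q = 9270

Direction: reverse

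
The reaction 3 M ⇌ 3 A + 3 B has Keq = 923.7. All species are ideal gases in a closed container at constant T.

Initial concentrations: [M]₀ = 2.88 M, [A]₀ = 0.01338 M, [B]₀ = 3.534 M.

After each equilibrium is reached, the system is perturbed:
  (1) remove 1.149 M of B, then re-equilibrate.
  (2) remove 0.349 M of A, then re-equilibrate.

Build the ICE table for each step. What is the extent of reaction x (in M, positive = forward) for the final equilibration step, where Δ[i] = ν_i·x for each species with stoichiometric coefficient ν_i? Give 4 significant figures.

x = 0.03206 M

Q₀ = 4.4258e-06 vs Keq = 923.7 ⇒ Q<K, forward
Step 1:
                   M          A          B
  Initial       2.88    0.01338      3.534
  Change       -1.85       1.85       1.85
  Equil         1.03      1.863      5.384
  solve Keq expr → x = 0.6166; check Q = 923.7
Then remove 1.149 M of B.
Step 2:
                   M          A          B
  Initial       1.03      1.863      4.235
  Change      -0.134      0.134      0.134
  Equil        0.896      1.997      4.369
  solve Keq expr → x = 0.04468; check Q = 923.7
Then remove 0.349 M of A.
Step 3:
                   M          A          B
  Initial      0.896      1.648      4.369
  Change    -0.09619    0.09619    0.09619
  Equil       0.7998      1.745      4.465
  solve Keq expr → x = 0.03206; check Q = 923.7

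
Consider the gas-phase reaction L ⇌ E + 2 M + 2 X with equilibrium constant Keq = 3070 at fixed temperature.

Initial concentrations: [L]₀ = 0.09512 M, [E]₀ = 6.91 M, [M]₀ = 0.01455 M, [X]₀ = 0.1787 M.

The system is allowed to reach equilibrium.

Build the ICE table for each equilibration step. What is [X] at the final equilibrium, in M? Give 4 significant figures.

[X]_eq = 0.3689 M

Q₀ = 4.9111e-04 vs Keq = 3070 ⇒ Q<K, forward
Step 1:
                  L         E         M         X
  I         0.09512      6.91   0.01455    0.1787
  C        -0.09511   0.09511    0.1902    0.1902
  E       1.3021e-05     7.005    0.2048    0.3689
  solve Keq expr → x = 0.09511; check Q = 3070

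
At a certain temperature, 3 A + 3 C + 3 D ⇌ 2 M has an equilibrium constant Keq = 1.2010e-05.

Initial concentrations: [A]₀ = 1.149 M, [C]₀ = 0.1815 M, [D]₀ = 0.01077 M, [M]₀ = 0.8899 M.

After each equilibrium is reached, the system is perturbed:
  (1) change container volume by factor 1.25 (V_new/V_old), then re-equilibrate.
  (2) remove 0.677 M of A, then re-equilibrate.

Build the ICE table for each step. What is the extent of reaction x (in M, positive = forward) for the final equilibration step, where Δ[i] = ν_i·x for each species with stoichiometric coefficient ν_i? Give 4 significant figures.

Q₀ = 6.9895e+07 vs Keq = 1.2010e-05 ⇒ Q>K, reverse
Step 1:
                  A         C         D         M
  I           1.149    0.1815   0.01077    0.8899
  C           1.283     1.283     1.283   -0.8556
  E           2.432     1.465     1.294   0.03432
  solve Keq expr → x = -0.4278; check Q = 1.2010e-05
Then change container volume by factor 1.25 (V_new/V_old).
Step 2:
                  A         C         D         M
  I           1.946     1.172     1.035   0.02745
  C          0.0209    0.0209    0.0209  -0.01394
  E           1.967     1.193     1.056   0.01352
  solve Keq expr → x = -0.006968; check Q = 1.2010e-05
Then remove 0.677 M of A.
Step 3:
                  A         C         D         M
  I            1.29     1.193     1.056   0.01352
  C        0.009126  0.009126  0.009126 -0.006084
  E           1.299     1.202     1.065  0.007434
  solve Keq expr → x = -0.003042; check Q = 1.2010e-05

x = -0.003042 M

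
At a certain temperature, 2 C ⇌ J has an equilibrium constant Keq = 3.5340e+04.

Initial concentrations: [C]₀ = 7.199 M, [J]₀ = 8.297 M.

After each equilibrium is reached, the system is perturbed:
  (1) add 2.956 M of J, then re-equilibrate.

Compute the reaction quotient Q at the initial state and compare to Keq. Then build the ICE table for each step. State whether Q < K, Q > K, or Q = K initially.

Q₀ = 0.1601 vs Keq = 3.5340e+04 ⇒ Q<K, forward
Step 1:
                    C           J
  init          7.199       8.297
  Δ            -7.181        3.59
  eq          0.01834       11.89
  solve Keq expr → x = 3.59; check Q = 3.5340e+04
Then add 2.956 M of J.
Step 2:
                    C           J
  init        0.01834       14.84
  Δ          0.002153   -0.001077
  eq          0.02049       14.84
  solve Keq expr → x = -0.001077; check Q = 3.5340e+04

Q₀ = 0.1601; Q < K (proceeds forward)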